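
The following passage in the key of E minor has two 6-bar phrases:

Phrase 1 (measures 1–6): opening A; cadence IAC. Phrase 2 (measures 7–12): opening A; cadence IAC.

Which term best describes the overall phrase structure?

repeated phrase

Both phrases have the same opening (A) and the same cadence (imperfect authentic cadence): the second is a restatement, not a consequent, so this is a repeated phrase rather than a period.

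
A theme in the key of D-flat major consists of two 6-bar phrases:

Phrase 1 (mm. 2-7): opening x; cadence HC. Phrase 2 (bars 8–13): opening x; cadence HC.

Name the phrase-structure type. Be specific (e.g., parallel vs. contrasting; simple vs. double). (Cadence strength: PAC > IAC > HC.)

Both phrases have the same opening (x) and the same cadence (half cadence): the second is a restatement, not a consequent, so this is a repeated phrase rather than a period.

repeated phrase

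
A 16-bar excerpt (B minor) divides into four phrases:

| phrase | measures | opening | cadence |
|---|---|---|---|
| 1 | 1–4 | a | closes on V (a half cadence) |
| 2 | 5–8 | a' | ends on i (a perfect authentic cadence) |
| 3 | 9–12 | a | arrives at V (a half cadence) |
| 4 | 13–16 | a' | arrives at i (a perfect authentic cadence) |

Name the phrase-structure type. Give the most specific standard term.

The cadence pattern HC–PAC–HC–PAC is weak–strong twice, and phrases 3–4 restate phrases 1–2: a period heard twice, not a double period (which would end weakly at phrase 2).

repeated period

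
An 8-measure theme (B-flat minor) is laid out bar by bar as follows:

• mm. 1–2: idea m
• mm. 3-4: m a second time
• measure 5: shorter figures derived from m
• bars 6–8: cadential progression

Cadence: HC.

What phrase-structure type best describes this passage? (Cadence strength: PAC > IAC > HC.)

sentence

Basic idea (mm. 1-2) + its repetition (bars 3-4) form the presentation; fragmentation and cadence (mm. 5–8) form the continuation — the 8-bar whole is a sentence.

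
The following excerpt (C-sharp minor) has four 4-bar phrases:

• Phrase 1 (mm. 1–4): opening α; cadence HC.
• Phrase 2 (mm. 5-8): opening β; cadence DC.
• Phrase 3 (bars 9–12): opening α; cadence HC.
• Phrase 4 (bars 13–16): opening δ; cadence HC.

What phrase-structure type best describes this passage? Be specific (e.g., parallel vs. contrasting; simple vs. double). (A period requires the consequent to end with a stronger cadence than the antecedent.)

phrase group

Phrase 4 ends with a half cadence, no stronger than phrase 2's deceptive cadence, so the four phrases do not form a double period; nor do phrases 3–4 duplicate 1–2, so it is not a repeated period. With no phrase reaching a conclusive cadence, the passage is a phrase group.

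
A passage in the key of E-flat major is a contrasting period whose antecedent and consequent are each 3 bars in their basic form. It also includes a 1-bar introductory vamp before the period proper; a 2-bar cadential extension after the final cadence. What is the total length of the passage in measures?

9 measures

Basic contrasting period: 3 + 3 = 6 bars.
6 (basic form) + 1 (introduction) + 2 (cadential extension) = 9.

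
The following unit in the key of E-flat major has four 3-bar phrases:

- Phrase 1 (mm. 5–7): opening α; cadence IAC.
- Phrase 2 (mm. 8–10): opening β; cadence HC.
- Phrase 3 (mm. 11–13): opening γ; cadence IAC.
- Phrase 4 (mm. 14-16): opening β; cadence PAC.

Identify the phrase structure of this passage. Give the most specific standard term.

Four phrases in two halves: the first half (measures 5–10) ends with a half cadence, the second (mm. 11-16) with a perfect authentic cadence — a large antecedent–consequent pair, i.e. a double period.
Phrase 3 begins with different material from phrase 1, making it contrasting.

contrasting double period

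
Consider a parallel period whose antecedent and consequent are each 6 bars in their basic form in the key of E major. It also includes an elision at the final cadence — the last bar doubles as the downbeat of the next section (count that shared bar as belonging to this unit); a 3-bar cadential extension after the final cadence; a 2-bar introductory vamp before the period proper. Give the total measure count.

Basic parallel period: 6 + 6 = 12 bars.
12 (basic form) + 3 (cadential extension) + 2 (introduction) = 17.
The elision shares a bar with the next section but does not change this unit's count.

17 measures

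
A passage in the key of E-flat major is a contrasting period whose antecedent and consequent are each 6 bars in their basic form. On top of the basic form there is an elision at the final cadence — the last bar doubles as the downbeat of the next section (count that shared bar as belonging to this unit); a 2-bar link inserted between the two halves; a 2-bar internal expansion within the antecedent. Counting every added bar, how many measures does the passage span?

Basic contrasting period: 6 + 6 = 12 bars.
12 (basic form) + 2 (link) + 2 (internal expansion) = 16.
The elision shares a bar with the next section but does not change this unit's count.

16 measures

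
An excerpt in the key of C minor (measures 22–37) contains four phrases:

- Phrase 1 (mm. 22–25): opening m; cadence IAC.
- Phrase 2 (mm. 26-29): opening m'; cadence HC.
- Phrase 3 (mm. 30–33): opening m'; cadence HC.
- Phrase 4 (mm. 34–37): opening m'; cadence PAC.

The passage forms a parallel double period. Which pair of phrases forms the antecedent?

In a double period the first pair of phrases (ending half cadence) is the large antecedent and the second pair (ending perfect authentic cadence) is the large consequent; the antecedent is phrases 1 and 2.

phrases 1 and 2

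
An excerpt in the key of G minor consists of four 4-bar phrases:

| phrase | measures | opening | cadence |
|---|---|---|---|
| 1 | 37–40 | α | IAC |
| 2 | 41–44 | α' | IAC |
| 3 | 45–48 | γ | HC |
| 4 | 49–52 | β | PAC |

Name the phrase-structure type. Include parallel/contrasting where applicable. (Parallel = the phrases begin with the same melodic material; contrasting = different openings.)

Four phrases in two halves: the first half (measures 37–44) ends with an imperfect authentic cadence, the second (measures 45-52) with a perfect authentic cadence — a large antecedent–consequent pair, i.e. a double period.
Phrase 3 begins with different material from phrase 1, making it contrasting.

contrasting double period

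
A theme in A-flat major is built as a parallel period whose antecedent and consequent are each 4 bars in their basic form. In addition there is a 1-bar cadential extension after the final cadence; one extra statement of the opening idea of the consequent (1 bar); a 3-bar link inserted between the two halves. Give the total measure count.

13 measures

Basic parallel period: 4 + 4 = 8 bars.
8 (basic form) + 1 (cadential extension) + 1 (extra statement) + 3 (link) = 13.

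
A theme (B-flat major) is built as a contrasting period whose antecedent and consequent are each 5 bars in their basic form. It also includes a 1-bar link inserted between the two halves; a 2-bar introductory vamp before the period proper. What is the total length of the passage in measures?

Basic contrasting period: 5 + 5 = 10 bars.
10 (basic form) + 1 (link) + 2 (introduction) = 13.

13 measures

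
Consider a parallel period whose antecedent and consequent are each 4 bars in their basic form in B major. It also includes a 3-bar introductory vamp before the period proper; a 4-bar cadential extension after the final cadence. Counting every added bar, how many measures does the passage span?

Basic parallel period: 4 + 4 = 8 bars.
8 (basic form) + 3 (introduction) + 4 (cadential extension) = 15.

15 measures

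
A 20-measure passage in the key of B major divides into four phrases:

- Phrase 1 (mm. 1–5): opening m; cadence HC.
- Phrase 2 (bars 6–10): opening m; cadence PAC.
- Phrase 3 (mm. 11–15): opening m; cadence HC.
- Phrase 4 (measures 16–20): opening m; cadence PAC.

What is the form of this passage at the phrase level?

The cadence pattern HC–PAC–HC–PAC is weak–strong twice, and phrases 3–4 restate phrases 1–2: a period heard twice, not a double period (which would end weakly at phrase 2).

repeated period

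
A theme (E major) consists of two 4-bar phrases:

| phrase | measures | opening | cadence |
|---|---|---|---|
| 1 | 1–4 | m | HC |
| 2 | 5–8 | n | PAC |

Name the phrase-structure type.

contrasting period

Phrase 1 ends with a half cadence (weaker) and phrase 2 with a perfect authentic cadence (stronger): antecedent + consequent = a period.
The two phrases open with different material (m / n), so the period is contrasting.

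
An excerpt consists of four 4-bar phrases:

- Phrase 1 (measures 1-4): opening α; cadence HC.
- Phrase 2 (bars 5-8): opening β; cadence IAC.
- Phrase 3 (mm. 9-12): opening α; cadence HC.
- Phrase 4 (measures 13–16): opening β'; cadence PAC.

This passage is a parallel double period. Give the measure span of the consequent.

measures 9–16

In a double period the four phrases pair into a large antecedent (phrases 1–2, ending imperfect authentic cadence) and a large consequent (phrases 3–4, ending perfect authentic cadence). The consequent spans measures 9-16.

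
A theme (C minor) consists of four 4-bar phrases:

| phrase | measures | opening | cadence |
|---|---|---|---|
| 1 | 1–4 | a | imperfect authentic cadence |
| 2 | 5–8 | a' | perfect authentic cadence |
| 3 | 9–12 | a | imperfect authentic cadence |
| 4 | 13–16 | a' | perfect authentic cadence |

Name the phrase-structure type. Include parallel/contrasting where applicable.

The cadence pattern IAC–PAC–IAC–PAC is weak–strong twice, and phrases 3–4 restate phrases 1–2: a period heard twice, not a double period (which would end weakly at phrase 2).

repeated period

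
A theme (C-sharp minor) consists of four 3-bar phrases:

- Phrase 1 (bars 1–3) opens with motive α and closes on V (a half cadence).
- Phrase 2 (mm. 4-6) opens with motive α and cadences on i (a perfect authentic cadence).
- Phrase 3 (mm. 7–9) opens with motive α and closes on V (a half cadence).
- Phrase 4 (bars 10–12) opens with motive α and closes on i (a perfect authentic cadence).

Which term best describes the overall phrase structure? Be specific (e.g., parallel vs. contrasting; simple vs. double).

The cadence pattern HC–PAC–HC–PAC is weak–strong twice, and phrases 3–4 restate phrases 1–2: a period heard twice, not a double period (which would end weakly at phrase 2).

repeated period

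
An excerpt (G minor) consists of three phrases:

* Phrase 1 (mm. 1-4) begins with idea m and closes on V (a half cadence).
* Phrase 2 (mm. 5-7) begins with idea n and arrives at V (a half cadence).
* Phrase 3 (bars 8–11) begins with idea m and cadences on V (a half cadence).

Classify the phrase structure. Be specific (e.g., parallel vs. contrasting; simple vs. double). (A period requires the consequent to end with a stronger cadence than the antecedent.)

The final phrase closes with a half cadence, which is not stronger than the preceding half cadence; the 3 phrases lack an overall antecedent–consequent design and so form a phrase group.

phrase group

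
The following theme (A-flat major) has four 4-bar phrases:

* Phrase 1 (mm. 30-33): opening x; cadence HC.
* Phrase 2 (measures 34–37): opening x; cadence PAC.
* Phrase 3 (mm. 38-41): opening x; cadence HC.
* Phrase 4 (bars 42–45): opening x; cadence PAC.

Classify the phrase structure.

repeated period

The cadence pattern HC–PAC–HC–PAC is weak–strong twice, and phrases 3–4 restate phrases 1–2: a period heard twice, not a double period (which would end weakly at phrase 2).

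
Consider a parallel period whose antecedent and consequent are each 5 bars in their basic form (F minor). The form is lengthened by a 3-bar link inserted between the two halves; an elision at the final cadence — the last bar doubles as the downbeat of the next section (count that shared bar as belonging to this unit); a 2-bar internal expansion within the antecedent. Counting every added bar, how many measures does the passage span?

15 measures

Basic parallel period: 5 + 5 = 10 bars.
10 (basic form) + 3 (link) + 2 (internal expansion) = 15.
The elision shares a bar with the next section but does not change this unit's count.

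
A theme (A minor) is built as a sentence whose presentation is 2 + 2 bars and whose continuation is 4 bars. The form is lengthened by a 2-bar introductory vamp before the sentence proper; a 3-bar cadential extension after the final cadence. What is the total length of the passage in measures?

13 measures

Basic sentence: 2 + 2 + 4 = 8 bars.
8 (basic form) + 2 (introduction) + 3 (cadential extension) = 13.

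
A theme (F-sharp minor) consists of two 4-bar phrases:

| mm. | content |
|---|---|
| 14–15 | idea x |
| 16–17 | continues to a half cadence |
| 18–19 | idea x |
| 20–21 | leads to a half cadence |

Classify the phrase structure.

repeated phrase

Both phrases have the same opening (x) and the same cadence (half cadence): the second is a restatement, not a consequent, so this is a repeated phrase rather than a period.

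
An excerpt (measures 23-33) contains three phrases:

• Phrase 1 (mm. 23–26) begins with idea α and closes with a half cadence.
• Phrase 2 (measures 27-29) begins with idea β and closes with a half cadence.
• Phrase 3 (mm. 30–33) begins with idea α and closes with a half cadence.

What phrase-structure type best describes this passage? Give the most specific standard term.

The final phrase closes with a half cadence, which is not stronger than the preceding half cadence; the 3 phrases lack an overall antecedent–consequent design and so form a phrase group.

phrase group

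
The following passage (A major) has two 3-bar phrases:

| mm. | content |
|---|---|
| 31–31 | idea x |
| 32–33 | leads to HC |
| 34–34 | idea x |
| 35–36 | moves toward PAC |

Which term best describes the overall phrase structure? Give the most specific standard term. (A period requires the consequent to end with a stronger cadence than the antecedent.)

parallel period

Phrase 1 ends with a half cadence (weaker) and phrase 2 with a perfect authentic cadence (stronger): antecedent + consequent = a period.
The two phrases open with the same material (x / x), so the period is parallel.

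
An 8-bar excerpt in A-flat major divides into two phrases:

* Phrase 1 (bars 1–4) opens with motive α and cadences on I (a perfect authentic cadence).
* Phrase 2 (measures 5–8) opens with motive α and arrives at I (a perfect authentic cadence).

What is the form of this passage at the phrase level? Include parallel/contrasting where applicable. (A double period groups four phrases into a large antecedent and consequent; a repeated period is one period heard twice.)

Both phrases have the same opening (α) and the same cadence (perfect authentic cadence): the second is a restatement, not a consequent, so this is a repeated phrase rather than a period.

repeated phrase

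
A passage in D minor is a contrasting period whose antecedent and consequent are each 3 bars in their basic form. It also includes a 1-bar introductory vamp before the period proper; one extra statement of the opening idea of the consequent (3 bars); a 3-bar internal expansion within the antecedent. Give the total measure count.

Basic contrasting period: 3 + 3 = 6 bars.
6 (basic form) + 1 (introduction) + 3 (extra statement) + 3 (internal expansion) = 13.

13 measures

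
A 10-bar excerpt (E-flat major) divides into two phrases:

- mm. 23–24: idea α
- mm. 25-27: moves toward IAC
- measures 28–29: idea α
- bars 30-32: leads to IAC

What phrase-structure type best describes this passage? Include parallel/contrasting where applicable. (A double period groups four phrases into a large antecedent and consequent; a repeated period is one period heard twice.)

repeated phrase

Both phrases have the same opening (α) and the same cadence (imperfect authentic cadence): the second is a restatement, not a consequent, so this is a repeated phrase rather than a period.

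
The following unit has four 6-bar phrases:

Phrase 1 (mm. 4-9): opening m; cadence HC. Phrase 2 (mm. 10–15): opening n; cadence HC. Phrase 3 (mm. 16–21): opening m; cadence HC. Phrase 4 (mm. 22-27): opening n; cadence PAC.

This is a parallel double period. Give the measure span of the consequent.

In a double period the first pair of phrases (ending half cadence) is the large antecedent and the second pair (ending perfect authentic cadence) is the large consequent; the consequent is measures 16–27.

measures 16–27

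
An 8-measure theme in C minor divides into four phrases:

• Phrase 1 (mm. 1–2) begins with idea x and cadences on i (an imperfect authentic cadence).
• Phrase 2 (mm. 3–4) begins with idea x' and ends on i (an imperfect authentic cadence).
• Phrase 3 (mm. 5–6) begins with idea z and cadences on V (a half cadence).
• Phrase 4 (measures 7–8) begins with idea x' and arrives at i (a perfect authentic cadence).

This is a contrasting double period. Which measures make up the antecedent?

In a double period the first pair of phrases (ending imperfect authentic cadence) is the large antecedent and the second pair (ending perfect authentic cadence) is the large consequent; the antecedent is measures 1–4.

measures 1–4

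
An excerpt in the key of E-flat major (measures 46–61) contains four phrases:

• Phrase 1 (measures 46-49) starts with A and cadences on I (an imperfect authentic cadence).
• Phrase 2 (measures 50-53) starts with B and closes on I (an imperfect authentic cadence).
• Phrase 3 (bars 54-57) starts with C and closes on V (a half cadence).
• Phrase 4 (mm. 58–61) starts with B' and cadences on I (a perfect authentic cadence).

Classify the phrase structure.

Four phrases in two halves: the first half (mm. 46-53) ends with an imperfect authentic cadence, the second (mm. 54–61) with a perfect authentic cadence — a large antecedent–consequent pair, i.e. a double period.
Phrase 3 begins with different material from phrase 1, making it contrasting.

contrasting double period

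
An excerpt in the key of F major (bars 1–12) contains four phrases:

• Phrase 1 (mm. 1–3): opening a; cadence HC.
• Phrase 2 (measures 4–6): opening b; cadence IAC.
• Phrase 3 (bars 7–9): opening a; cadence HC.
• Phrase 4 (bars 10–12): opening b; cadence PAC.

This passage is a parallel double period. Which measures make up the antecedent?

measures 1–6

In a double period the four phrases pair into a large antecedent (phrases 1–2, ending imperfect authentic cadence) and a large consequent (phrases 3–4, ending perfect authentic cadence). The antecedent spans bars 1–6.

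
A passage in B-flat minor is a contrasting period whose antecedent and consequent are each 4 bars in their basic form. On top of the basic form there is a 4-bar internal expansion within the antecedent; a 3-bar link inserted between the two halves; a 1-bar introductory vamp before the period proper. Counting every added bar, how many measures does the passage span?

16 measures

Basic contrasting period: 4 + 4 = 8 bars.
8 (basic form) + 4 (internal expansion) + 3 (link) + 1 (introduction) = 16.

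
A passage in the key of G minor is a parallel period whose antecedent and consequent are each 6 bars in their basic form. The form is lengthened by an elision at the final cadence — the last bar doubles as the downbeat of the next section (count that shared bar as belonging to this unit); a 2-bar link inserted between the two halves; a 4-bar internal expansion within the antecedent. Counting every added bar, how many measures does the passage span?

18 measures

Basic parallel period: 6 + 6 = 12 bars.
12 (basic form) + 2 (link) + 4 (internal expansion) = 18.
The elision shares a bar with the next section but does not change this unit's count.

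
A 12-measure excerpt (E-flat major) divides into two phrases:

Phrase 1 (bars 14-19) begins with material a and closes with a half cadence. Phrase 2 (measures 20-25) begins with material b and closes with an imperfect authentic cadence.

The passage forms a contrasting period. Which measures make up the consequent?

measures 20–25

The phrase ending with the weaker cadence (half cadence) is the antecedent; the one ending more conclusively (imperfect authentic cadence) is the consequent. The consequent is measures 20–25.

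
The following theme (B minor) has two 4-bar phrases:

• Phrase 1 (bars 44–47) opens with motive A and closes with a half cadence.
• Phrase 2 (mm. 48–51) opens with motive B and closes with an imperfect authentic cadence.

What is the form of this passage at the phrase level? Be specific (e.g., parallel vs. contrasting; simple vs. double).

contrasting period

Phrase 1 ends with a half cadence (weaker) and phrase 2 with an imperfect authentic cadence (stronger): antecedent + consequent = a period.
The two phrases open with different material (A / B), so the period is contrasting.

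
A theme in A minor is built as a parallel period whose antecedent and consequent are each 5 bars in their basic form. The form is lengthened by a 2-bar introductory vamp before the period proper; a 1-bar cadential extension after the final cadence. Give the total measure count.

13 measures

Basic parallel period: 5 + 5 = 10 bars.
10 (basic form) + 2 (introduction) + 1 (cadential extension) = 13.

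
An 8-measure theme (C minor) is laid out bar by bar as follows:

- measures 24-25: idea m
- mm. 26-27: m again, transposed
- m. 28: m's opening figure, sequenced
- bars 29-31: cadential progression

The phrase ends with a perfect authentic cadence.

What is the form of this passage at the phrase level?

sentence

Basic idea (bars 24–25) + its repetition (bars 26–27) form the presentation; fragmentation and cadence (mm. 28–31) form the continuation — the 8-bar whole is a sentence.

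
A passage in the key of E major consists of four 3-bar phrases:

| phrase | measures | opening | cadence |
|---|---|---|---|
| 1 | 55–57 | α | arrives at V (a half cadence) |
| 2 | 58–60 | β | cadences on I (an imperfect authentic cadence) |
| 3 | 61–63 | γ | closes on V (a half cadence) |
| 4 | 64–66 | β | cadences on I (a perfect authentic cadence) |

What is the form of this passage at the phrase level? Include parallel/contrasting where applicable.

contrasting double period

Four phrases in two halves: the first half (mm. 55-60) ends with an imperfect authentic cadence, the second (measures 61-66) with a perfect authentic cadence — a large antecedent–consequent pair, i.e. a double period.
Phrase 3 begins with different material from phrase 1, making it contrasting.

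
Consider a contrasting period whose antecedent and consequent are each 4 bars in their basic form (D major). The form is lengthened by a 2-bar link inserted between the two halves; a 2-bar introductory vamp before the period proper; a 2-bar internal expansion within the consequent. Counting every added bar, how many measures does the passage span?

Basic contrasting period: 4 + 4 = 8 bars.
8 (basic form) + 2 (link) + 2 (introduction) + 2 (internal expansion) = 14.

14 measures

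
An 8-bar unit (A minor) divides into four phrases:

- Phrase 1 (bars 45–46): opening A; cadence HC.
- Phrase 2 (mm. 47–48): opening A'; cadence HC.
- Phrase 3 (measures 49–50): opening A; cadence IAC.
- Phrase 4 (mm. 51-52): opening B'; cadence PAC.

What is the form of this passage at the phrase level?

Four phrases in two halves: the first half (mm. 45–48) ends with a half cadence, the second (bars 49-52) with a perfect authentic cadence — a large antecedent–consequent pair, i.e. a double period.
Phrase 3 begins with the same material as phrase 1, making it parallel.

parallel double period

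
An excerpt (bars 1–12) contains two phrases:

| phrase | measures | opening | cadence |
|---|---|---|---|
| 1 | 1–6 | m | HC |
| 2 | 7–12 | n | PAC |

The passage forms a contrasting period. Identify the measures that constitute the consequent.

measures 7–12

The antecedent is the phrase ending with the weaker cadence (half cadence, phrase 1) and the consequent the one ending more conclusively (perfect authentic cadence, phrase 2); the consequent is mm. 7–12.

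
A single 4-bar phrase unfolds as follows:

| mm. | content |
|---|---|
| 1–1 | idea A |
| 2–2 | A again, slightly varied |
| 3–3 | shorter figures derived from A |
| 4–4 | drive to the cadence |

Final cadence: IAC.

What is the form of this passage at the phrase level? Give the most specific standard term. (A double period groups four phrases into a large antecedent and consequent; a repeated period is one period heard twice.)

Basic idea (bar 1) + its repetition (measure 2) form the presentation; fragmentation and cadence (mm. 3–4) form the continuation — the 4-bar whole is a sentence.

sentence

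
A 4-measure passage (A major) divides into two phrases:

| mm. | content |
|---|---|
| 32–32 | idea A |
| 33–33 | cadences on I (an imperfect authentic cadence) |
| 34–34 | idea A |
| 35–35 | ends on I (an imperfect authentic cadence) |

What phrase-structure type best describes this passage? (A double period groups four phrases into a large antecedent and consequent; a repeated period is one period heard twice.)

Both phrases have the same opening (A) and the same cadence (imperfect authentic cadence): the second is a restatement, not a consequent, so this is a repeated phrase rather than a period.

repeated phrase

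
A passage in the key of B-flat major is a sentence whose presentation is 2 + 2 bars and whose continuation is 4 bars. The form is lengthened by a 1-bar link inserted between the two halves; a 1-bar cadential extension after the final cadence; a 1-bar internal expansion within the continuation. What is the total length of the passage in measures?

11 measures

Basic sentence: 2 + 2 + 4 = 8 bars.
8 (basic form) + 1 (link) + 1 (cadential extension) + 1 (internal expansion) = 11.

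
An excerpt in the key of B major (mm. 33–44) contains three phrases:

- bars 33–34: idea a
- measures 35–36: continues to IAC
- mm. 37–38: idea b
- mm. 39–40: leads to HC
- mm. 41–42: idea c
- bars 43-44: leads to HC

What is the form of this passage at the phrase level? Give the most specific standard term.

phrase group

The final phrase closes with a half cadence, which is not stronger than the preceding half cadence; the 3 phrases lack an overall antecedent–consequent design and so form a phrase group.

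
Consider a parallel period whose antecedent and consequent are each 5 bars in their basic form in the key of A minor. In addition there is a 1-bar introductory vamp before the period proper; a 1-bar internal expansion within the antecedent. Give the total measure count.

12 measures

Basic parallel period: 5 + 5 = 10 bars.
10 (basic form) + 1 (introduction) + 1 (internal expansion) = 12.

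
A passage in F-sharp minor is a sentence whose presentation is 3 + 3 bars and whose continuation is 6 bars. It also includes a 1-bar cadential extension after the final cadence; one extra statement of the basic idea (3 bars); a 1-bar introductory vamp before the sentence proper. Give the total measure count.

17 measures

Basic sentence: 3 + 3 + 6 = 12 bars.
12 (basic form) + 1 (cadential extension) + 3 (extra statement) + 1 (introduction) = 17.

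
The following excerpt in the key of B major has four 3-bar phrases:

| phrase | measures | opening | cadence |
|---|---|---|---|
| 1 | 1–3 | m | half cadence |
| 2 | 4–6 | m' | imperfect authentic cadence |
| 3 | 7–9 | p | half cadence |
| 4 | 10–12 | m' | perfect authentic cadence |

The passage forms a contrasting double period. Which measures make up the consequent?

In a double period the first pair of phrases (ending imperfect authentic cadence) is the large antecedent and the second pair (ending perfect authentic cadence) is the large consequent; the consequent is measures 7–12.

measures 7–12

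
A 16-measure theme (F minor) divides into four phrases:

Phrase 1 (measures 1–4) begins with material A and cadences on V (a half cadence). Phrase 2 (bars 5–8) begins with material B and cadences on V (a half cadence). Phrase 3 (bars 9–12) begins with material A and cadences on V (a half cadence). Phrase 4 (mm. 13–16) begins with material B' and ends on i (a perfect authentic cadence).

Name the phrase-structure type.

Four phrases in two halves: the first half (mm. 1–8) ends with a half cadence, the second (measures 9–16) with a perfect authentic cadence — a large antecedent–consequent pair, i.e. a double period.
Phrase 3 begins with the same material as phrase 1, making it parallel.

parallel double period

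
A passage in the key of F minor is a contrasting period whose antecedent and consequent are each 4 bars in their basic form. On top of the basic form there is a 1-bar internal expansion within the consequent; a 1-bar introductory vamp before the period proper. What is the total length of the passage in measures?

10 measures

Basic contrasting period: 4 + 4 = 8 bars.
8 (basic form) + 1 (internal expansion) + 1 (introduction) = 10.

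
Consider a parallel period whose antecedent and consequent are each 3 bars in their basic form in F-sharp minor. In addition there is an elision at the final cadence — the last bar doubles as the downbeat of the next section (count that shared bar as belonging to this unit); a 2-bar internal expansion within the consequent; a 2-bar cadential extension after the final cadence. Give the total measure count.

Basic parallel period: 3 + 3 = 6 bars.
6 (basic form) + 2 (internal expansion) + 2 (cadential extension) = 10.
The elision shares a bar with the next section but does not change this unit's count.

10 measures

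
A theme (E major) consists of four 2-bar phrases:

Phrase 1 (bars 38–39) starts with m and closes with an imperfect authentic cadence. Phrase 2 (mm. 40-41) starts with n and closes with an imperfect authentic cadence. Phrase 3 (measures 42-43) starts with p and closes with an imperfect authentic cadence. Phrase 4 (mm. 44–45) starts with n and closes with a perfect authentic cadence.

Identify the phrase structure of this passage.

Four phrases in two halves: the first half (measures 38–41) ends with an imperfect authentic cadence, the second (mm. 42–45) with a perfect authentic cadence — a large antecedent–consequent pair, i.e. a double period.
Phrase 3 begins with different material from phrase 1, making it contrasting.

contrasting double period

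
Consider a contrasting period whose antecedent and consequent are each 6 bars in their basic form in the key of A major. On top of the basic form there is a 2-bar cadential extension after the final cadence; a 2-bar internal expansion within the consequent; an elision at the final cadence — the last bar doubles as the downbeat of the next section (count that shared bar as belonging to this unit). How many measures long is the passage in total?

16 measures

Basic contrasting period: 6 + 6 = 12 bars.
12 (basic form) + 2 (cadential extension) + 2 (internal expansion) = 16.
The elision shares a bar with the next section but does not change this unit's count.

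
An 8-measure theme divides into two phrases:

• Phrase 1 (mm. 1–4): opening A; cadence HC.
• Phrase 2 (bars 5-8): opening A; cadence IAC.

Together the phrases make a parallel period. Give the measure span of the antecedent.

measures 1–4

The phrase ending with the weaker cadence (half cadence) is the antecedent; the one ending more conclusively (imperfect authentic cadence) is the consequent. The antecedent is measures 1–4.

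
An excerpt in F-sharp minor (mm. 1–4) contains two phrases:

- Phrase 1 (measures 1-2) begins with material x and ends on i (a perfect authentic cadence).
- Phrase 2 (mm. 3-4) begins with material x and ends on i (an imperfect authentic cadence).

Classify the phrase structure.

The second phrase closes with an imperfect authentic cadence, which is not stronger than the first phrase's perfect authentic cadence; without a weak→strong cadential pair there is no antecedent–consequent relationship, so this is a phrase group rather than a period.

phrase group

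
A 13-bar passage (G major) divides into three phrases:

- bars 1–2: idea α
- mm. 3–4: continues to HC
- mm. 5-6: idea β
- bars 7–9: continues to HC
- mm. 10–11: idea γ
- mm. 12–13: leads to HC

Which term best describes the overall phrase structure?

phrase group

The final phrase closes with a half cadence, which is not stronger than the preceding half cadence; the 3 phrases lack an overall antecedent–consequent design and so form a phrase group.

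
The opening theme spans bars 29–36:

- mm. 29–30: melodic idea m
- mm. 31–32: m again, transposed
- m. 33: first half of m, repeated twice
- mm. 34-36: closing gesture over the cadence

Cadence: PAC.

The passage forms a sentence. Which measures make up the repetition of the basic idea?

The presentation of a sentence is the basic idea (mm. 29–30) plus its repetition (mm. 31–32); the repetition of the basic idea is therefore bars 31–32.

measures 31–32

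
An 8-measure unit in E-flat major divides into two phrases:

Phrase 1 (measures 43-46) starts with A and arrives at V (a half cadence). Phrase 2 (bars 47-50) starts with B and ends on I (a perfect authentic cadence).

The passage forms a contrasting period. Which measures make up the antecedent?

measures 43–46

The phrase ending with the weaker cadence (half cadence) is the antecedent; the one ending more conclusively (perfect authentic cadence) is the consequent. The antecedent is measures 43–46.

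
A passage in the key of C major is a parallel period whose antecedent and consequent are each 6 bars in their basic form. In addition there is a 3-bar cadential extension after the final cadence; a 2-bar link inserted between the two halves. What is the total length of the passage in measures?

Basic parallel period: 6 + 6 = 12 bars.
12 (basic form) + 3 (cadential extension) + 2 (link) = 17.

17 measures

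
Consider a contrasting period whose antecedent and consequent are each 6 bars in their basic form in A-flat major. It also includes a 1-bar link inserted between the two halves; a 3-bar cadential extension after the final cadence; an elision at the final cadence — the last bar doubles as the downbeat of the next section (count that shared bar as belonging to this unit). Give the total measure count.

Basic contrasting period: 6 + 6 = 12 bars.
12 (basic form) + 1 (link) + 3 (cadential extension) = 16.
The elision shares a bar with the next section but does not change this unit's count.

16 measures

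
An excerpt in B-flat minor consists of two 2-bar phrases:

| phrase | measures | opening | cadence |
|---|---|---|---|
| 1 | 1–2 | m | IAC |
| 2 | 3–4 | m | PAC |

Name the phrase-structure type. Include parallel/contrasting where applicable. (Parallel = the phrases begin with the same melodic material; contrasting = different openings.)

Phrase 1 ends with an imperfect authentic cadence (weaker) and phrase 2 with a perfect authentic cadence (stronger): antecedent + consequent = a period.
The two phrases open with the same material (m / m), so the period is parallel.

parallel period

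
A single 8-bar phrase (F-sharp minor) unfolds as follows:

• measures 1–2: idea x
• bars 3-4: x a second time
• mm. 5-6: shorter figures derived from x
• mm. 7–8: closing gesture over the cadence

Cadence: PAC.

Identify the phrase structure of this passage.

sentence

Basic idea (bars 1–2) + its repetition (bars 3–4) form the presentation; fragmentation and cadence (mm. 5–8) form the continuation — the 8-bar whole is a sentence.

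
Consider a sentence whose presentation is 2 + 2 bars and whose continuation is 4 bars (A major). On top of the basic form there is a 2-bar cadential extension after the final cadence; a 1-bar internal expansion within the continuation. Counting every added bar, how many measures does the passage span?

11 measures

Basic sentence: 2 + 2 + 4 = 8 bars.
8 (basic form) + 2 (cadential extension) + 1 (internal expansion) = 11.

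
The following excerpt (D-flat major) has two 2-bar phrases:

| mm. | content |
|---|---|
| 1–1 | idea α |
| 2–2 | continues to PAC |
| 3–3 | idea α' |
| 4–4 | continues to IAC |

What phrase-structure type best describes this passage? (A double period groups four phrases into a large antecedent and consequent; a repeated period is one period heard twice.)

phrase group

The second phrase closes with an imperfect authentic cadence, which is not stronger than the first phrase's perfect authentic cadence; without a weak→strong cadential pair there is no antecedent–consequent relationship, so this is a phrase group rather than a period.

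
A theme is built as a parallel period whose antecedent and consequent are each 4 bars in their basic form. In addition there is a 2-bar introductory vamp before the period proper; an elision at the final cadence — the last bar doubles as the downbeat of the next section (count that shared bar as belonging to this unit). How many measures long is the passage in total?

Basic parallel period: 4 + 4 = 8 bars.
8 (basic form) + 2 (introduction) = 10.
The elision shares a bar with the next section but does not change this unit's count.

10 measures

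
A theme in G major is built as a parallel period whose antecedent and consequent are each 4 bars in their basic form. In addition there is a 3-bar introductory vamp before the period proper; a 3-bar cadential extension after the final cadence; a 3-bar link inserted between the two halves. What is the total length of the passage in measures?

17 measures

Basic parallel period: 4 + 4 = 8 bars.
8 (basic form) + 3 (introduction) + 3 (cadential extension) + 3 (link) = 17.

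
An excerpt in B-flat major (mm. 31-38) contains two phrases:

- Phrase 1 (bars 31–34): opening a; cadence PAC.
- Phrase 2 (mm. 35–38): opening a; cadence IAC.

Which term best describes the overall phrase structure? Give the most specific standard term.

The second phrase closes with an imperfect authentic cadence, which is not stronger than the first phrase's perfect authentic cadence; without a weak→strong cadential pair there is no antecedent–consequent relationship, so this is a phrase group rather than a period.

phrase group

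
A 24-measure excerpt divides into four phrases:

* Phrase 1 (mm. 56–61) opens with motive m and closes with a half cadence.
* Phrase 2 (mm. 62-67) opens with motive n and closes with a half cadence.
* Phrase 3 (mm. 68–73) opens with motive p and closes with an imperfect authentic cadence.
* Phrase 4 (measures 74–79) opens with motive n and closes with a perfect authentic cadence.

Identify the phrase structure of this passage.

contrasting double period

Four phrases in two halves: the first half (mm. 56–67) ends with a half cadence, the second (mm. 68-79) with a perfect authentic cadence — a large antecedent–consequent pair, i.e. a double period.
Phrase 3 begins with different material from phrase 1, making it contrasting.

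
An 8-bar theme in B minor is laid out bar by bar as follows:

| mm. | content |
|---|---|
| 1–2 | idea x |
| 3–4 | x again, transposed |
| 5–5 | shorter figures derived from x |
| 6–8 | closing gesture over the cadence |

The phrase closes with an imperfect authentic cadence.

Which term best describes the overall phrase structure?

Basic idea (mm. 1–2) + its repetition (bars 3-4) form the presentation; fragmentation and cadence (mm. 5-8) form the continuation — the 8-bar whole is a sentence.

sentence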